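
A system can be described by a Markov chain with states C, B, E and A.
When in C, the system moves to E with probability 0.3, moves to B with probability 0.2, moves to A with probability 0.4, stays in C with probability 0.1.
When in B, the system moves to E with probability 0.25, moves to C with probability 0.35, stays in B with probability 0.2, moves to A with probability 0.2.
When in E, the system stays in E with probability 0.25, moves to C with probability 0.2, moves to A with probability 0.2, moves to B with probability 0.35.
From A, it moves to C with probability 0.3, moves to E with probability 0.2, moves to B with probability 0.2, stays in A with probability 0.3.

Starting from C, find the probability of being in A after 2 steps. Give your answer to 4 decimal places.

0.2600

Propagate the distribution vector 2 steps from C.
After 0 steps: (1.0000, 0.0000, 0.0000, 0.0000)
After 1 step: (0.1000, 0.2000, 0.3000, 0.4000)
After 2 steps: (0.2600, 0.2450, 0.2350, 0.2600)
P(in A after 2 steps) = 0.2600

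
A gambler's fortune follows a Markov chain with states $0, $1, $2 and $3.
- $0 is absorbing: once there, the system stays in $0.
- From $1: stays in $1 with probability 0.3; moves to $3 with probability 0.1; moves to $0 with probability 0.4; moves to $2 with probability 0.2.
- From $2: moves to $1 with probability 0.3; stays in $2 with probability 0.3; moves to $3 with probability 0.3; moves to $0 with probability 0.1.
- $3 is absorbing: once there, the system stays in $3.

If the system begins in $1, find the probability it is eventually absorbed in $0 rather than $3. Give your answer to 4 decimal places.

0.6977

Let h(s) be the probability of absorption at $0 starting from transient state s. Then h($0) = 1 and h($3) = 0. By first-step analysis:
h($1) = 0.4·1 + 0.3·h($1) + 0.2·h($2) + 0.1·0
h($2) = 0.1·1 + 0.3·h($1) + 0.3·h($2) + 0.3·0
Solving: h($1) = 0.6977, h($2) = 0.4419.
Starting from $1, the probability is 0.6977.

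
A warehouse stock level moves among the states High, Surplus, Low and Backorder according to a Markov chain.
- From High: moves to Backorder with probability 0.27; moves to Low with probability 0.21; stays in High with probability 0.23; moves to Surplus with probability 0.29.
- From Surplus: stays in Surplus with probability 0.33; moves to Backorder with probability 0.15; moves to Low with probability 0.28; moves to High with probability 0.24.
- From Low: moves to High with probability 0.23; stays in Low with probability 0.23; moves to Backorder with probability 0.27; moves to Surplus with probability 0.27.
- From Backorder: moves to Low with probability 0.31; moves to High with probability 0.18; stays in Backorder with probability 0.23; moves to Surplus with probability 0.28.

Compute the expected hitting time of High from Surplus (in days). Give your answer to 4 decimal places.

Let t(s) be the expected number of days to first reach High from state s, with t(High) = 0. Conditioning on the first day:
t(Surplus) = 1 + 0.33·t(Surplus) + 0.28·t(Low) + 0.15·t(Backorder)
t(Low) = 1 + 0.27·t(Surplus) + 0.23·t(Low) + 0.27·t(Backorder)
t(Backorder) = 1 + 0.28·t(Surplus) + 0.31·t(Low) + 0.23·t(Backorder)
Solving: t(Surplus) = 4.4373, t(Low) = 4.5129, t(Backorder) = 4.7291.
Expected days from Surplus to High: 4.4373.

4.4373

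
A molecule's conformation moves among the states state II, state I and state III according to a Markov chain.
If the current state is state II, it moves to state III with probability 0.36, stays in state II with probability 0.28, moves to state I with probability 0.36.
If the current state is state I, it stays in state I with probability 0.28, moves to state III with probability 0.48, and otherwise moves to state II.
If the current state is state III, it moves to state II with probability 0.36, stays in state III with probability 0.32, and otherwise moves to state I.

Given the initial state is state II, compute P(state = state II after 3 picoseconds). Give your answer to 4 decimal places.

Propagate the distribution vector 3 picoseconds from state II.
After 0 picoseconds: (1.0000, 0.0000, 0.0000)
After 1 picosecond: (0.2800, 0.3600, 0.3600)
After 2 picoseconds: (0.2944, 0.3168, 0.3888)
After 3 picoseconds: (0.2984, 0.3191, 0.3825)
P(in state II after 3 picoseconds) = 0.2984

0.2984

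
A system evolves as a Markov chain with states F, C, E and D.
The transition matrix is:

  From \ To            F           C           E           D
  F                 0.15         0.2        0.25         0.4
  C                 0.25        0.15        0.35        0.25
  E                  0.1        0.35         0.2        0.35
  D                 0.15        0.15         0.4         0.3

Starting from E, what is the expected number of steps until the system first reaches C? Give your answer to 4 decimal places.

3.7923

Let t(s) be the expected number of steps to first reach C from state s, with t(C) = 0. Conditioning on the first step:
t(F) = 1 + 0.15·t(F) + 0.25·t(E) + 0.4·t(D)
t(E) = 1 + 0.1·t(F) + 0.2·t(E) + 0.35·t(D)
t(D) = 1 + 0.15·t(F) + 0.4·t(E) + 0.3·t(D)
Solving: t(F) = 4.4307, t(E) = 3.7923, t(D) = 4.5450.
Expected steps from E to C: 3.7923.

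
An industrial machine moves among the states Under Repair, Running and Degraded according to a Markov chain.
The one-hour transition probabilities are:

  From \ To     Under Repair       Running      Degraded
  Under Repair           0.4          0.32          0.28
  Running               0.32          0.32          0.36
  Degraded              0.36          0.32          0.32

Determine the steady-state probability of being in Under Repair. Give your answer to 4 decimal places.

Let the stationary distribution be π with π = πP and π_1 + π_2 + π_3 = 1.
π_1 = 0.4·π_1 + 0.32·π_2 + 0.36·π_3
π_2 = 0.32·π_1 + 0.32·π_2 + 0.32·π_3
Solving with the normalization constraint gives π = (0.3617, 0.3200, 0.3183).
So the stationary probability of Under Repair is 0.3617.

0.3617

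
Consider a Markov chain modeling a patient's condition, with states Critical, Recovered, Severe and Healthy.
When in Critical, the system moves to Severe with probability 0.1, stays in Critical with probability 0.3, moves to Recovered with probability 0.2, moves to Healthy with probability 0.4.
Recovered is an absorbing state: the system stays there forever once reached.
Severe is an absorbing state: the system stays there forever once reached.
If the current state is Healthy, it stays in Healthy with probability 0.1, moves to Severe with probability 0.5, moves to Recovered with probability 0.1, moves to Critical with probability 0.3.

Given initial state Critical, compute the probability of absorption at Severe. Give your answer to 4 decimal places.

0.5686

Let h(s) be the probability of absorption at Severe starting from transient state s. Then h(Severe) = 1 and h(Recovered) = 0. By first-step analysis:
h(Critical) = 0.3·h(Critical) + 0.2·0 + 0.1·1 + 0.4·h(Healthy)
h(Healthy) = 0.3·h(Critical) + 0.1·0 + 0.5·1 + 0.1·h(Healthy)
Solving: h(Critical) = 0.5686, h(Healthy) = 0.7451.
Starting from Critical, the probability is 0.5686.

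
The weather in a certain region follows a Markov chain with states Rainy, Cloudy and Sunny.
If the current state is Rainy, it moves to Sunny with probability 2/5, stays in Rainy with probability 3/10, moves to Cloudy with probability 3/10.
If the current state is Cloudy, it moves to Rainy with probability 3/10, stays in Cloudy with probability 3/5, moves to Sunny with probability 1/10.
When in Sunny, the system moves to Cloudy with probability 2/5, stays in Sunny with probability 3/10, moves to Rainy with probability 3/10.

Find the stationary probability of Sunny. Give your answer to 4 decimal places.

Let the stationary distribution be π with π = πP and π_1 + π_2 + π_3 = 1.
π_1 = 0.3·π_1 + 0.3·π_2 + 0.3·π_3
π_2 = 0.3·π_1 + 0.6·π_2 + 0.4·π_3
Solving with the normalization constraint gives π = (0.3000, 0.4625, 0.2375).
So the stationary probability of Sunny is 0.2375.

0.2375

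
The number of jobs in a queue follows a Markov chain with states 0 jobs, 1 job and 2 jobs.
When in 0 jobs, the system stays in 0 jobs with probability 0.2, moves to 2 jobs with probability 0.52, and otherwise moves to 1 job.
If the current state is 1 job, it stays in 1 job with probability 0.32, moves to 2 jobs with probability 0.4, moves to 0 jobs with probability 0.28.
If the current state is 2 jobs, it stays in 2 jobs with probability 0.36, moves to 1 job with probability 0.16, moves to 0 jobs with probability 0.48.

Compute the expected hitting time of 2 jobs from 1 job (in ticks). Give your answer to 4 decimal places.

2.3196

Let t(s) be the expected number of ticks to first reach 2 jobs from state s, with t(2 jobs) = 0. Conditioning on the first tick:
t(0 jobs) = 1 + 0.2·t(0 jobs) + 0.28·t(1 job)
t(1 job) = 1 + 0.28·t(0 jobs) + 0.32·t(1 job)
Solving: t(0 jobs) = 2.0619, t(1 job) = 2.3196.
Expected ticks from 1 job to 2 jobs: 2.3196.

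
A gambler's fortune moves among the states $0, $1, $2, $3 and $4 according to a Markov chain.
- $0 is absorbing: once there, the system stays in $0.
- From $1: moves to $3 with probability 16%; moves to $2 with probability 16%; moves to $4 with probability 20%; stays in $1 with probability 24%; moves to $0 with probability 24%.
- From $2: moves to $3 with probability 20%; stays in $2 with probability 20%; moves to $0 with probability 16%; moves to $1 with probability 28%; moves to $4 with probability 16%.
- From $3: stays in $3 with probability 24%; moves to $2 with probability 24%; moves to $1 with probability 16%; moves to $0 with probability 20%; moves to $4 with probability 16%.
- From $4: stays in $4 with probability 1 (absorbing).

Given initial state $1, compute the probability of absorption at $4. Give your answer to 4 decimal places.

0.4595

Let h(s) be the probability of absorption at $4 starting from transient state s. Then h($4) = 1 and h($0) = 0. By first-step analysis:
h($1) = 0.24·0 + 0.24·h($1) + 0.16·h($2) + 0.16·h($3) + 0.2·1
h($2) = 0.16·0 + 0.28·h($1) + 0.2·h($2) + 0.2·h($3) + 0.16·1
h($3) = 0.2·0 + 0.16·h($1) + 0.24·h($2) + 0.24·h($3) + 0.16·1
Solving: h($1) = 0.4595, h($2) = 0.4751, h($3) = 0.4573.
Starting from $1, the probability is 0.4595.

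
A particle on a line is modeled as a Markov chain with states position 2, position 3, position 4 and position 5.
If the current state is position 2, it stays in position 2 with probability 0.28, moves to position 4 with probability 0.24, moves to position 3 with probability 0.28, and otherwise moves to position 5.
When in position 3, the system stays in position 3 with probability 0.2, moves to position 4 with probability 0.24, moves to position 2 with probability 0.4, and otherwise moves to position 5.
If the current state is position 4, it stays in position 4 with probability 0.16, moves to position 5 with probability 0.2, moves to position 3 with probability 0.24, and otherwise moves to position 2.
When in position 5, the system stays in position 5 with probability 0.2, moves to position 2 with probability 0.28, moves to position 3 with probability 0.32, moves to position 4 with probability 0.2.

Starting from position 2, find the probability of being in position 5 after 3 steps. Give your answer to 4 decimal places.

Propagate the distribution vector 3 steps from position 2.
After 0 steps: (1.0000, 0.0000, 0.0000, 0.0000)
After 1 step: (0.2800, 0.2800, 0.2400, 0.2000)
After 2 steps: (0.3424, 0.2560, 0.2128, 0.1888)
After 3 steps: (0.3363, 0.2586, 0.2154, 0.1898)
P(in position 5 after 3 steps) = 0.1898

0.1898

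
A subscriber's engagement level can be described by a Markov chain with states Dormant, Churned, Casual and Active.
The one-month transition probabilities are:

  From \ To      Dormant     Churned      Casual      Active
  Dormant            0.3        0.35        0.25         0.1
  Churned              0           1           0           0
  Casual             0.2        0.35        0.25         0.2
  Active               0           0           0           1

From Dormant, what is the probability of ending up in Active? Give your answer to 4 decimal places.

Let h(s) be the probability of absorption at Active starting from transient state s. Then h(Active) = 1 and h(Churned) = 0. By first-step analysis:
h(Dormant) = 0.3·h(Dormant) + 0.35·0 + 0.25·h(Casual) + 0.1·1
h(Casual) = 0.2·h(Dormant) + 0.35·0 + 0.25·h(Casual) + 0.2·1
Solving: h(Dormant) = 0.2632, h(Casual) = 0.3368.
Starting from Dormant, the probability is 0.2632.

0.2632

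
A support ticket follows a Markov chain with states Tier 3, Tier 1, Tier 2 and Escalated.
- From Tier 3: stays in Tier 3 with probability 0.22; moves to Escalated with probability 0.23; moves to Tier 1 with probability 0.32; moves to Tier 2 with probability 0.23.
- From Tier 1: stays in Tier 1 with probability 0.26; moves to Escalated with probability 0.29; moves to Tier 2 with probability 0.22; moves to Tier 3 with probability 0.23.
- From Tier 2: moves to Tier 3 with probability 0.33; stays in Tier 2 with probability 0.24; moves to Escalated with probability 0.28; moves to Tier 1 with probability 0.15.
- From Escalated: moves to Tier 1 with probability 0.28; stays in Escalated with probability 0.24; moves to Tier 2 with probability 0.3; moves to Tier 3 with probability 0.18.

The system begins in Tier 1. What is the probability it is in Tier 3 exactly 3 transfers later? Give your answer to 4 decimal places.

Propagate the distribution vector 3 transfers from Tier 1.
After 0 transfers: (0.0000, 1.0000, 0.0000, 0.0000)
After 1 transfer: (0.2300, 0.2600, 0.2200, 0.2900)
After 2 transfers: (0.2352, 0.2554, 0.2499, 0.2595)
After 3 transfers: (0.2397, 0.2518, 0.2481, 0.2604)
P(in Tier 3 after 3 transfers) = 0.2397

0.2397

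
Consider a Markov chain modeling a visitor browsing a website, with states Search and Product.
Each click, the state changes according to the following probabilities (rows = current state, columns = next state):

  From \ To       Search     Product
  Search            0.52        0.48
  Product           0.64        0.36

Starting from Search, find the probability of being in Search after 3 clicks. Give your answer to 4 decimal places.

0.5707

Propagate the distribution vector 3 clicks from Search.
After 0 clicks: (1.0000, 0.0000)
After 1 click: (0.5200, 0.4800)
After 2 clicks: (0.5776, 0.4224)
After 3 clicks: (0.5707, 0.4293)
P(in Search after 3 clicks) = 0.5707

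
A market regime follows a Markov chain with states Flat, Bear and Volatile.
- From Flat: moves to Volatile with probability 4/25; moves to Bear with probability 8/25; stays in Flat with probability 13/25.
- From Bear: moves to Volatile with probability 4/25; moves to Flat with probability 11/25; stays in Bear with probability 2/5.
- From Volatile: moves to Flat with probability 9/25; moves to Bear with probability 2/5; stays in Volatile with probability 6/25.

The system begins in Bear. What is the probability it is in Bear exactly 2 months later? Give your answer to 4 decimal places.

Sum over the intermediate state after 1 month:
P = P(Bear→Flat)·P(Flat→Bear) + P(Bear→Bear)·P(Bear→Bear) + P(Bear→Volatile)·P(Volatile→Bear)
  = 0.44×0.32 + 0.4×0.4 + 0.16×0.4
  = 0.1408 + 0.1600 + 0.0640 = 0.3648

0.3648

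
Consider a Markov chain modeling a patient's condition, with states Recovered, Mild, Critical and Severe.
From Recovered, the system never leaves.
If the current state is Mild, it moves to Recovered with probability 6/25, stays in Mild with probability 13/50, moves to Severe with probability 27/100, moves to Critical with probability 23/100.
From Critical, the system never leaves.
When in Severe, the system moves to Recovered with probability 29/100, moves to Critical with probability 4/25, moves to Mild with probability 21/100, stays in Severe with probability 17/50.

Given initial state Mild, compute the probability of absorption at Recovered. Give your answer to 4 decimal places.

Let h(s) be the probability of absorption at Recovered starting from transient state s. Then h(Recovered) = 1 and h(Critical) = 0. By first-step analysis:
h(Mild) = 0.24·1 + 0.26·h(Mild) + 0.23·0 + 0.27·h(Severe)
h(Severe) = 0.29·1 + 0.21·h(Mild) + 0.16·0 + 0.34·h(Severe)
Solving: h(Mild) = 0.5483, h(Severe) = 0.6139.
Starting from Mild, the probability is 0.5483.

0.5483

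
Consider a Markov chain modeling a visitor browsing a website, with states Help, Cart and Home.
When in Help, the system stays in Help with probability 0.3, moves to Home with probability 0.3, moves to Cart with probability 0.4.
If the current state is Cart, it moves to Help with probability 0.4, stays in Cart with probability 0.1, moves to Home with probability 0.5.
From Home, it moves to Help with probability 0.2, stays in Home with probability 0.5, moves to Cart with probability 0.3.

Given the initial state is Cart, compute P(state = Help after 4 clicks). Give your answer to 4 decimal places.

Propagate the distribution vector 4 clicks from Cart.
After 0 clicks: (0.0000, 1.0000, 0.0000)
After 1 click: (0.4000, 0.1000, 0.5000)
After 2 clicks: (0.2600, 0.3200, 0.4200)
After 3 clicks: (0.2900, 0.2620, 0.4480)
After 4 clicks: (0.2814, 0.2766, 0.4420)
P(in Help after 4 clicks) = 0.2814

0.2814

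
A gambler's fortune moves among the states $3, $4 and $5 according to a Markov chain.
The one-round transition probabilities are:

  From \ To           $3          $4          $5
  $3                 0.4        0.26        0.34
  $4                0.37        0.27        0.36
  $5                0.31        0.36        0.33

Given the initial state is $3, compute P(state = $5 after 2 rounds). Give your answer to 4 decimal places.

0.3418

Sum over the intermediate state after 1 round:
P = P($3→$3)·P($3→$5) + P($3→$4)·P($4→$5) + P($3→$5)·P($5→$5)
  = 0.4×0.34 + 0.26×0.36 + 0.34×0.33
  = 0.1360 + 0.0936 + 0.1122 = 0.3418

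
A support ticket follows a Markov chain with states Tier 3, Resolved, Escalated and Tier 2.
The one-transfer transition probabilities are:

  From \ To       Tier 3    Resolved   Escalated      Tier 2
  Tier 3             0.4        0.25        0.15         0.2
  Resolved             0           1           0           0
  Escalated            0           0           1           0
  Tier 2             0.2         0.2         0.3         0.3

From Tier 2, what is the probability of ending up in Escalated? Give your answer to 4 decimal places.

Let h(s) be the probability of absorption at Escalated starting from transient state s. Then h(Escalated) = 1 and h(Resolved) = 0. By first-step analysis:
h(Tier 3) = 0.4·h(Tier 3) + 0.25·0 + 0.15·1 + 0.2·h(Tier 2)
h(Tier 2) = 0.2·h(Tier 3) + 0.2·0 + 0.3·1 + 0.3·h(Tier 2)
Solving: h(Tier 3) = 0.4342, h(Tier 2) = 0.5526.
Starting from Tier 2, the probability is 0.5526.

0.5526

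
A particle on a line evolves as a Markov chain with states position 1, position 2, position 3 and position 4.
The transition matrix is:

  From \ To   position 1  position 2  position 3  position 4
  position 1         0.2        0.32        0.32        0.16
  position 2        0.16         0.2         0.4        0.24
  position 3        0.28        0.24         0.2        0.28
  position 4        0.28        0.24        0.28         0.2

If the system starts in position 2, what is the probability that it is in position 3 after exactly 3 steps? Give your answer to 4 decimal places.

0.2968

Propagate the distribution vector 3 steps from position 2.
After 0 steps: (0.0000, 1.0000, 0.0000, 0.0000)
After 1 step: (0.1600, 0.2000, 0.4000, 0.2400)
After 2 steps: (0.2432, 0.2448, 0.2784, 0.2336)
After 3 steps: (0.2312, 0.2497, 0.2968, 0.2223)
P(in position 3 after 3 steps) = 0.2968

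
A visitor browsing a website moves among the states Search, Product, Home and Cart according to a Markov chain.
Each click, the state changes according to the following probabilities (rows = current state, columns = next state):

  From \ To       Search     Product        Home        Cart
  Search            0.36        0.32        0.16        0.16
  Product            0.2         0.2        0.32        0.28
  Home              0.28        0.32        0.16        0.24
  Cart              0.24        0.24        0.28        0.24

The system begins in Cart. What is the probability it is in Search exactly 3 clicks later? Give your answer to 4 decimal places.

0.2707

Propagate the distribution vector 3 clicks from Cart.
After 0 clicks: (0.0000, 0.0000, 0.0000, 1.0000)
After 1 click: (0.2400, 0.2400, 0.2800, 0.2400)
After 2 clicks: (0.2704, 0.2720, 0.2272, 0.2304)
After 3 clicks: (0.2707, 0.2689, 0.2312, 0.2292)
P(in Search after 3 clicks) = 0.2707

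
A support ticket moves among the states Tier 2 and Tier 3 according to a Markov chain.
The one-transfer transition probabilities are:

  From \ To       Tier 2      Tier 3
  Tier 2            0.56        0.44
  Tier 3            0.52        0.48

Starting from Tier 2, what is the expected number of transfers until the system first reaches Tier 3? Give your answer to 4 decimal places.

Let t(s) be the expected number of transfers to first reach Tier 3 from state s, with t(Tier 3) = 0. Conditioning on the first transfer:
t(Tier 2) = 1 + 0.56·t(Tier 2)
Solving: t(Tier 2) = 2.2727.
Expected transfers from Tier 2 to Tier 3: 2.2727.

2.2727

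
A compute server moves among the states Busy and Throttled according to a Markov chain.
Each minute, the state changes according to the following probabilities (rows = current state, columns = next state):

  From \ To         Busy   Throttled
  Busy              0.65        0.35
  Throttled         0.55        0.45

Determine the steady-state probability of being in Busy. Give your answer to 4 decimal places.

Let the stationary distribution be π with π = πP and π_1 + π_2 = 1.
π_1 = 0.65·π_1 + 0.55·π_2
Solving with the normalization constraint gives π = (0.6111, 0.3889).
So the stationary probability of Busy is 0.6111.

0.6111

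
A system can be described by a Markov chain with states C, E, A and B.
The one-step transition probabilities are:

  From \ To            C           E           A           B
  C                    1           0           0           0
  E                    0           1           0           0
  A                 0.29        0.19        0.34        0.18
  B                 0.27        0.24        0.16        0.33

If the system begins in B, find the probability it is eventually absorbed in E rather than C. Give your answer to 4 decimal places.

Let h(s) be the probability of absorption at E starting from transient state s. Then h(E) = 1 and h(C) = 0. By first-step analysis:
h(A) = 0.29·0 + 0.19·1 + 0.34·h(A) + 0.18·h(B)
h(B) = 0.27·0 + 0.24·1 + 0.16·h(A) + 0.33·h(B)
Solving: h(A) = 0.4124, h(B) = 0.4567.
Starting from B, the probability is 0.4567.

0.4567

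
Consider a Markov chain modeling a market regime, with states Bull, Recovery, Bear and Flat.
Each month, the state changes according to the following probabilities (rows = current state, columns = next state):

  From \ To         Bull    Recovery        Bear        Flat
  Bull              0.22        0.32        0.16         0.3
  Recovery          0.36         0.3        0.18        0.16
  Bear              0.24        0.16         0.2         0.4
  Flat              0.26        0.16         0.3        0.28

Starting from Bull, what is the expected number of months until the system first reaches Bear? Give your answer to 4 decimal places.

4.9655

Let t(s) be the expected number of months to first reach Bear from state s, with t(Bear) = 0. Conditioning on the first month:
t(Bull) = 1 + 0.22·t(Bull) + 0.32·t(Recovery) + 0.3·t(Flat)
t(Recovery) = 1 + 0.36·t(Bull) + 0.3·t(Recovery) + 0.16·t(Flat)
t(Flat) = 1 + 0.26·t(Bull) + 0.16·t(Recovery) + 0.28·t(Flat)
Solving: t(Bull) = 4.9655, t(Recovery) = 4.9616, t(Flat) = 4.2845.
Expected months from Bull to Bear: 4.9655.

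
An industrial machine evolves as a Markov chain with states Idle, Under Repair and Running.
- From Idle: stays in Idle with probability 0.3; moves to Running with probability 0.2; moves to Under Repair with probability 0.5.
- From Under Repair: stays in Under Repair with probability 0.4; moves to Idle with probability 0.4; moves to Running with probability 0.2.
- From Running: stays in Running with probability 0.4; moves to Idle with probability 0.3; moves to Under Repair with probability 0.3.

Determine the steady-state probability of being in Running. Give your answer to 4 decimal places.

Let the stationary distribution be π with π = πP and π_1 + π_2 + π_3 = 1.
π_1 = 0.3·π_1 + 0.4·π_2 + 0.3·π_3
π_2 = 0.5·π_1 + 0.4·π_2 + 0.3·π_3
Solving with the normalization constraint gives π = (0.3409, 0.4091, 0.2500).
So the stationary probability of Running is 0.2500.

0.2500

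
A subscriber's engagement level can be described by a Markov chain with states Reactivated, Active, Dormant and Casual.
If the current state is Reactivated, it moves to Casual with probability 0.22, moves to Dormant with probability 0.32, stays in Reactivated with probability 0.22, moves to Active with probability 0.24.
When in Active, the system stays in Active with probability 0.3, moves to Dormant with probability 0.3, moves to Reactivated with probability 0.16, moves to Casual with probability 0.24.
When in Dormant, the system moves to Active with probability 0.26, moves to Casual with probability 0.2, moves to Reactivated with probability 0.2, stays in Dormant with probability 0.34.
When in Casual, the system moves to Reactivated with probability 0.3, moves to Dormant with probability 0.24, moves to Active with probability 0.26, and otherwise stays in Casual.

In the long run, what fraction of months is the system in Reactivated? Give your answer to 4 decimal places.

0.2151

Let the stationary distribution be π with π = πP and π_1 + π_2 + π_3 + π_4 = 1.
π_1 = 0.22·π_1 + 0.16·π_2 + 0.2·π_3 + 0.3·π_4
π_2 = 0.24·π_1 + 0.3·π_2 + 0.26·π_3 + 0.26·π_4
π_3 = 0.32·π_1 + 0.3·π_2 + 0.34·π_3 + 0.24·π_4
Solving with the normalization constraint gives π = (0.2151, 0.2664, 0.3035, 0.2150).
So the stationary probability of Reactivated is 0.2151.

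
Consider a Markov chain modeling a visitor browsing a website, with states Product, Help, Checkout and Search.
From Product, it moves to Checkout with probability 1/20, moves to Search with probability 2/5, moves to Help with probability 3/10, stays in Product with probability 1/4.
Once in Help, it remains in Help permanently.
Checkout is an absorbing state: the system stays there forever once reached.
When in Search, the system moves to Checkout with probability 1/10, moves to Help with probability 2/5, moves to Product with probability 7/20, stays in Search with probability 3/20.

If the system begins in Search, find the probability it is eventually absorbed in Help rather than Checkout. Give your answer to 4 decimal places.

Let h(s) be the probability of absorption at Help starting from transient state s. Then h(Help) = 1 and h(Checkout) = 0. By first-step analysis:
h(Product) = 0.25·h(Product) + 0.3·1 + 0.05·0 + 0.4·h(Search)
h(Search) = 0.35·h(Product) + 0.4·1 + 0.1·0 + 0.15·h(Search)
Solving: h(Product) = 0.8342, h(Search) = 0.8141.
Starting from Search, the probability is 0.8141.

0.8141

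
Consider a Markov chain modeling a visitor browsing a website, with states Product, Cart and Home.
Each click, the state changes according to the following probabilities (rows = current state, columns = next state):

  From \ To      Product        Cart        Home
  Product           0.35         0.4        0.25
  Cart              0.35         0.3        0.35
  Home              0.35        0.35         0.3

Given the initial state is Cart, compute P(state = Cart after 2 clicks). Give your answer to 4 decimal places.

0.3525

Sum over the intermediate state after 1 click:
P = P(Cart→Product)·P(Product→Cart) + P(Cart→Cart)·P(Cart→Cart) + P(Cart→Home)·P(Home→Cart)
  = 0.35×0.4 + 0.3×0.3 + 0.35×0.35
  = 0.1400 + 0.0900 + 0.1225 = 0.3525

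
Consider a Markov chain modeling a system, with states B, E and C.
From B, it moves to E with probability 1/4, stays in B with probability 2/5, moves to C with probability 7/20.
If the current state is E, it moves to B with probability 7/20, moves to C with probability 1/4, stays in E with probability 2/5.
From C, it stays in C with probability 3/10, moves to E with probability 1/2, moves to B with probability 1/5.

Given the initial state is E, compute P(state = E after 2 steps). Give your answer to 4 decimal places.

0.3725

Sum over the intermediate state after 1 step:
P = P(E→B)·P(B→E) + P(E→E)·P(E→E) + P(E→C)·P(C→E)
  = 0.35×0.25 + 0.4×0.4 + 0.25×0.5
  = 0.0875 + 0.1600 + 0.1250 = 0.3725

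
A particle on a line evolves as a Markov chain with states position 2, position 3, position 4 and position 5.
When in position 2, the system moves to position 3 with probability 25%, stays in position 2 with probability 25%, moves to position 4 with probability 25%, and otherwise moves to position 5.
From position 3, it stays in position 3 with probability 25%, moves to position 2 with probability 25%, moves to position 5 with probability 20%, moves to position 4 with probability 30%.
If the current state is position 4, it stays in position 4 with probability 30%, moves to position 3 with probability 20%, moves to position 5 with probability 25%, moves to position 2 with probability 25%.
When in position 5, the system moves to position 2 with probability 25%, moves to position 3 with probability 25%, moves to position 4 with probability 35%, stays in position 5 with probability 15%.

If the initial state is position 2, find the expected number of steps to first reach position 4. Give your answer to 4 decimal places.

Let t(s) be the expected number of steps to first reach position 4 from state s, with t(position 4) = 0. Conditioning on the first step:
t(position 2) = 1 + 0.25·t(position 2) + 0.25·t(position 3) + 0.25·t(position 5)
t(position 3) = 1 + 0.25·t(position 2) + 0.25·t(position 3) + 0.2·t(position 5)
t(position 5) = 1 + 0.25·t(position 2) + 0.25·t(position 3) + 0.15·t(position 5)
Solving: t(position 2) = 3.5200, t(position 3) = 3.3600, t(position 5) = 3.2000.
Expected steps from position 2 to position 4: 3.5200.

3.5200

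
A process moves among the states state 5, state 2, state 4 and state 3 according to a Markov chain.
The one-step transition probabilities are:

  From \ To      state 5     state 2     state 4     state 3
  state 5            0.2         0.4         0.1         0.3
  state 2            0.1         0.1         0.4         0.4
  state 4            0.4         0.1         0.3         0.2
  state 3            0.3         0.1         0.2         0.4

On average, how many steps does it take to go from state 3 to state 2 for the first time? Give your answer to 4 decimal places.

Let t(s) be the expected number of steps to first reach state 2 from state s, with t(state 2) = 0. Conditioning on the first step:
t(state 5) = 1 + 0.2·t(state 5) + 0.1·t(state 4) + 0.3·t(state 3)
t(state 4) = 1 + 0.4·t(state 5) + 0.3·t(state 4) + 0.2·t(state 3)
t(state 3) = 1 + 0.3·t(state 5) + 0.2·t(state 4) + 0.4·t(state 3)
Solving: t(state 5) = 3.9037, t(state 4) = 5.1872, t(state 3) = 5.3476.
Expected steps from state 3 to state 2: 5.3476.

5.3476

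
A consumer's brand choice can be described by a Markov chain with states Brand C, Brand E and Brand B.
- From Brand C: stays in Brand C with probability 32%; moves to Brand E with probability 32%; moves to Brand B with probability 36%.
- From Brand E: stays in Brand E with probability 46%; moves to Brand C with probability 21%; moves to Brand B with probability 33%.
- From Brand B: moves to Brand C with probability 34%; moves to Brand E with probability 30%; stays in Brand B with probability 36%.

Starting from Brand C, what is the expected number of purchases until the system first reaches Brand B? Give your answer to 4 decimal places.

Let t(s) be the expected number of purchases to first reach Brand B from state s, with t(Brand B) = 0. Conditioning on the first purchase:
t(Brand C) = 1 + 0.32·t(Brand C) + 0.32·t(Brand E)
t(Brand E) = 1 + 0.21·t(Brand C) + 0.46·t(Brand E)
Solving: t(Brand C) = 2.8667, t(Brand E) = 2.9667.
Expected purchases from Brand C to Brand B: 2.8667.

2.8667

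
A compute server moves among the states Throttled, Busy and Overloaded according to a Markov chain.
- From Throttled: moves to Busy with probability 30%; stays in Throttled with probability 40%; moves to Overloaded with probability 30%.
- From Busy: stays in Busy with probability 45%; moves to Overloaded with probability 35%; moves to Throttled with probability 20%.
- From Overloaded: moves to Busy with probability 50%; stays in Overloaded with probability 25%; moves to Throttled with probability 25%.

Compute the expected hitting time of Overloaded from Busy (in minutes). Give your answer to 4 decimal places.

2.9630

Let t(s) be the expected number of minutes to first reach Overloaded from state s, with t(Overloaded) = 0. Conditioning on the first minute:
t(Throttled) = 1 + 0.4·t(Throttled) + 0.3·t(Busy)
t(Busy) = 1 + 0.2·t(Throttled) + 0.45·t(Busy)
Solving: t(Throttled) = 3.1481, t(Busy) = 2.9630.
Expected minutes from Busy to Overloaded: 2.9630.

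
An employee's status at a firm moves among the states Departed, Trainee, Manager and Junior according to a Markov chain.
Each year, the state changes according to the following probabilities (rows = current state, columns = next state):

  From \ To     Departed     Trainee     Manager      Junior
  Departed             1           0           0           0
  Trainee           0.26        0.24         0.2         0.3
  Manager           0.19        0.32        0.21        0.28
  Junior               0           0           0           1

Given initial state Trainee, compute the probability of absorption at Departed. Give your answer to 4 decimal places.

0.4538

Let h(s) be the probability of absorption at Departed starting from transient state s. Then h(Departed) = 1 and h(Junior) = 0. By first-step analysis:
h(Trainee) = 0.26·1 + 0.24·h(Trainee) + 0.2·h(Manager) + 0.3·0
h(Manager) = 0.19·1 + 0.32·h(Trainee) + 0.21·h(Manager) + 0.28·0
Solving: h(Trainee) = 0.4538, h(Manager) = 0.4243.
Starting from Trainee, the probability is 0.4538.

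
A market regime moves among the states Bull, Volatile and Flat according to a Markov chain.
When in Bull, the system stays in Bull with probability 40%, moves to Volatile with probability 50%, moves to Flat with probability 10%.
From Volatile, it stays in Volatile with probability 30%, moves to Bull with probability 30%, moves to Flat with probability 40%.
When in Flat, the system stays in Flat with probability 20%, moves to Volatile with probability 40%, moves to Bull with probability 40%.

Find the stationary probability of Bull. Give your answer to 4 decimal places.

0.3604

Let the stationary distribution be π with π = πP and π_1 + π_2 + π_3 = 1.
π_1 = 0.4·π_1 + 0.3·π_2 + 0.4·π_3
π_2 = 0.5·π_1 + 0.3·π_2 + 0.4·π_3
Solving with the normalization constraint gives π = (0.3604, 0.3964, 0.2432).
So the stationary probability of Bull is 0.3604.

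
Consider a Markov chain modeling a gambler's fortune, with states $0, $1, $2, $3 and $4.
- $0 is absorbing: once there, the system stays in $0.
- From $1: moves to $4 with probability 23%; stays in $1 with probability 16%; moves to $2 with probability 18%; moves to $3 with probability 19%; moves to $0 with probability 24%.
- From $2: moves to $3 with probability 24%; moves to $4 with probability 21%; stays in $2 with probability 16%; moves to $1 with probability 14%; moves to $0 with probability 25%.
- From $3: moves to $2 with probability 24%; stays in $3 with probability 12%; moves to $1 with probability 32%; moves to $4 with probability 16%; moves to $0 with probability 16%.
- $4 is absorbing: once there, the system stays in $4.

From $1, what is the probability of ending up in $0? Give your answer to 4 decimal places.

Let h(s) be the probability of absorption at $0 starting from transient state s. Then h($0) = 1 and h($4) = 0. By first-step analysis:
h($1) = 0.24·1 + 0.16·h($1) + 0.18·h($2) + 0.19·h($3) + 0.23·0
h($2) = 0.25·1 + 0.14·h($1) + 0.16·h($2) + 0.24·h($3) + 0.21·0
h($3) = 0.16·1 + 0.32·h($1) + 0.24·h($2) + 0.12·h($3) + 0.16·0
Solving: h($1) = 0.5156, h($2) = 0.5304, h($3) = 0.5140.
Starting from $1, the probability is 0.5156.

0.5156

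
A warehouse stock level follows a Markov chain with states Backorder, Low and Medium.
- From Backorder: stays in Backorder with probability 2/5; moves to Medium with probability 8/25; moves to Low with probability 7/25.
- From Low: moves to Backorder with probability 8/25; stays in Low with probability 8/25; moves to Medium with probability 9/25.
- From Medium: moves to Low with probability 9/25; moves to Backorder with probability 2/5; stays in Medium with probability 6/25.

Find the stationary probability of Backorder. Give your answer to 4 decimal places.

0.3746

Let the stationary distribution be π with π = πP and π_1 + π_2 + π_3 = 1.
π_1 = 0.4·π_1 + 0.32·π_2 + 0.4·π_3
π_2 = 0.28·π_1 + 0.32·π_2 + 0.36·π_3
Solving with the normalization constraint gives π = (0.3746, 0.3173, 0.3080).
So the stationary probability of Backorder is 0.3746.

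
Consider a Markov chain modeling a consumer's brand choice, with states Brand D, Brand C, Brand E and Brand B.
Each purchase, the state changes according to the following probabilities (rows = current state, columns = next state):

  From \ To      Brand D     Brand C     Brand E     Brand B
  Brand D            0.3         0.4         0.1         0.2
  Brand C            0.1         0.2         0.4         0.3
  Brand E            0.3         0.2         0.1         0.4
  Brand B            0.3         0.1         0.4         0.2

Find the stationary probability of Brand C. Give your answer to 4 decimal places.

Let the stationary distribution be π with π = πP and π_1 + π_2 + π_3 + π_4 = 1.
π_1 = 0.3·π_1 + 0.1·π_2 + 0.3·π_3 + 0.3·π_4
π_2 = 0.4·π_1 + 0.2·π_2 + 0.2·π_3 + 0.1·π_4
π_3 = 0.1·π_1 + 0.4·π_2 + 0.1·π_3 + 0.4·π_4
Solving with the normalization constraint gives π = (0.2552, 0.2238, 0.2488, 0.2721).
So the stationary probability of Brand C is 0.2238.

0.2238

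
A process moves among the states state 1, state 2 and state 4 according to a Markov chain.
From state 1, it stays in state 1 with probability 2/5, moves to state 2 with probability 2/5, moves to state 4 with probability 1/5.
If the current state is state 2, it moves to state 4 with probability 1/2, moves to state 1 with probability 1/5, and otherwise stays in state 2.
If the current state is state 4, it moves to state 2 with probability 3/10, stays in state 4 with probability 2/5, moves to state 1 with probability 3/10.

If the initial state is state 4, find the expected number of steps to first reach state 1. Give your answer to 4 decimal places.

3.7037

Let t(s) be the expected number of steps to first reach state 1 from state s, with t(state 1) = 0. Conditioning on the first step:
t(state 2) = 1 + 0.3·t(state 2) + 0.5·t(state 4)
t(state 4) = 1 + 0.3·t(state 2) + 0.4·t(state 4)
Solving: t(state 2) = 4.0741, t(state 4) = 3.7037.
Expected steps from state 4 to state 1: 3.7037.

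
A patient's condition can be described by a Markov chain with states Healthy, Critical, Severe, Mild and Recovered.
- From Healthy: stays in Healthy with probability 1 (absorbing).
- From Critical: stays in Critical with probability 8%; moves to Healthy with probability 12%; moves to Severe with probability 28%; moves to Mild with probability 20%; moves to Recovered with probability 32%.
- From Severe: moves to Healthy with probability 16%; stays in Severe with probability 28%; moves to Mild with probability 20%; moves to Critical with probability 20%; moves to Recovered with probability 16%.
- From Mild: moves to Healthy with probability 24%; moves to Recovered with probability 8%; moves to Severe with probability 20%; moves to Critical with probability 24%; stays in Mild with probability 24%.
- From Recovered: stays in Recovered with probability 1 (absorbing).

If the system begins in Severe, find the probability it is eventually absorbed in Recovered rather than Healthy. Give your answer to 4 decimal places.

0.5057

Let h(s) be the probability of absorption at Recovered starting from transient state s. Then h(Recovered) = 1 and h(Healthy) = 0. By first-step analysis:
h(Critical) = 0.12·0 + 0.08·h(Critical) + 0.28·h(Severe) + 0.2·h(Mild) + 0.32·1
h(Severe) = 0.16·0 + 0.2·h(Critical) + 0.28·h(Severe) + 0.2·h(Mild) + 0.16·1
h(Mild) = 0.24·0 + 0.24·h(Critical) + 0.2·h(Severe) + 0.24·h(Mild) + 0.08·1
Solving: h(Critical) = 0.5943, h(Severe) = 0.5057, h(Mild) = 0.4260.
Starting from Severe, the probability is 0.5057.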